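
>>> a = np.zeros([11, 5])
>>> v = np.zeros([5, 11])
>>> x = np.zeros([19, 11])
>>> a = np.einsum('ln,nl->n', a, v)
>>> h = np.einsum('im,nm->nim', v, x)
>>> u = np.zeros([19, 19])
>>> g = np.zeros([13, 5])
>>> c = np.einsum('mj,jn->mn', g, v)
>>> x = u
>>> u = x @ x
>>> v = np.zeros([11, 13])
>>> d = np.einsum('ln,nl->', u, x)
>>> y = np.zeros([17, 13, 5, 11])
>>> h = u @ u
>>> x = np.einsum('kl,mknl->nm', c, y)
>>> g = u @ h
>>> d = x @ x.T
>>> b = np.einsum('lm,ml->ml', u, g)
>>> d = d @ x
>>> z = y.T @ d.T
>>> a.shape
(5,)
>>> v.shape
(11, 13)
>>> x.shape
(5, 17)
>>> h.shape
(19, 19)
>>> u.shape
(19, 19)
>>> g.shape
(19, 19)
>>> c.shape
(13, 11)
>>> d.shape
(5, 17)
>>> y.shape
(17, 13, 5, 11)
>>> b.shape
(19, 19)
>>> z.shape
(11, 5, 13, 5)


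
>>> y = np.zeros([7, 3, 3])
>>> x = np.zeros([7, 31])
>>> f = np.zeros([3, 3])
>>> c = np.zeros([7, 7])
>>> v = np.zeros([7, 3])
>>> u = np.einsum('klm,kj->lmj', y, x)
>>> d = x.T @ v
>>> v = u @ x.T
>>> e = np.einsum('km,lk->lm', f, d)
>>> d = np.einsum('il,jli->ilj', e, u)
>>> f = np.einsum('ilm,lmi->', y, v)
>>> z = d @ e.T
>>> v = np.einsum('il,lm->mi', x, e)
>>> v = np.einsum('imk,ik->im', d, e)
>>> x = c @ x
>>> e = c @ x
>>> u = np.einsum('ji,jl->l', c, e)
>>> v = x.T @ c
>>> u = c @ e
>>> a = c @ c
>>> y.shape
(7, 3, 3)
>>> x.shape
(7, 31)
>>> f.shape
()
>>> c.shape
(7, 7)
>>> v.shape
(31, 7)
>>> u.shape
(7, 31)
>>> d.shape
(31, 3, 3)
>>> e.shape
(7, 31)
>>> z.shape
(31, 3, 31)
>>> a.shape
(7, 7)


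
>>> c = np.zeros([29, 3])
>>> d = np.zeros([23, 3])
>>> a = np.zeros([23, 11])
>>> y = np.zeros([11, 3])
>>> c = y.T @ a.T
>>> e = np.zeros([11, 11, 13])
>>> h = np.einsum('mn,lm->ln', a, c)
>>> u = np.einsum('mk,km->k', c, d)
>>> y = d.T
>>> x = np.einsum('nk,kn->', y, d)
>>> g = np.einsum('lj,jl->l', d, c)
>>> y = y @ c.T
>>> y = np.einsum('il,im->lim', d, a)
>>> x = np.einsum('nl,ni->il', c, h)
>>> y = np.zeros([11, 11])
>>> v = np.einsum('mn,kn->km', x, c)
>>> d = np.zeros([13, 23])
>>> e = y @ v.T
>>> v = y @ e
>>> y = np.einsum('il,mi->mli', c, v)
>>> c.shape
(3, 23)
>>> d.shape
(13, 23)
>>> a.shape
(23, 11)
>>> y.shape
(11, 23, 3)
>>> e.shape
(11, 3)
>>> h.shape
(3, 11)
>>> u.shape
(23,)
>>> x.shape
(11, 23)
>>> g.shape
(23,)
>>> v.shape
(11, 3)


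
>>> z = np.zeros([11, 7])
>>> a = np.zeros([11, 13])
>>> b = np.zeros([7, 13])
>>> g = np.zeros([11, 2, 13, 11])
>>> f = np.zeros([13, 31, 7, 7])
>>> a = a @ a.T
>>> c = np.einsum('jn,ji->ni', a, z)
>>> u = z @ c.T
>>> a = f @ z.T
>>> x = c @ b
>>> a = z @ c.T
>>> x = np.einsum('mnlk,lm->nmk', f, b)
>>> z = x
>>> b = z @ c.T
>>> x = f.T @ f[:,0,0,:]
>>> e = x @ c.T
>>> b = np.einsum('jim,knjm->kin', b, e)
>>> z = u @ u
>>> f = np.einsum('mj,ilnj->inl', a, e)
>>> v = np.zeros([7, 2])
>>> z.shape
(11, 11)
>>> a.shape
(11, 11)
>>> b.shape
(7, 13, 7)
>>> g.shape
(11, 2, 13, 11)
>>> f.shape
(7, 31, 7)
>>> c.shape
(11, 7)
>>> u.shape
(11, 11)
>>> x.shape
(7, 7, 31, 7)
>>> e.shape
(7, 7, 31, 11)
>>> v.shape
(7, 2)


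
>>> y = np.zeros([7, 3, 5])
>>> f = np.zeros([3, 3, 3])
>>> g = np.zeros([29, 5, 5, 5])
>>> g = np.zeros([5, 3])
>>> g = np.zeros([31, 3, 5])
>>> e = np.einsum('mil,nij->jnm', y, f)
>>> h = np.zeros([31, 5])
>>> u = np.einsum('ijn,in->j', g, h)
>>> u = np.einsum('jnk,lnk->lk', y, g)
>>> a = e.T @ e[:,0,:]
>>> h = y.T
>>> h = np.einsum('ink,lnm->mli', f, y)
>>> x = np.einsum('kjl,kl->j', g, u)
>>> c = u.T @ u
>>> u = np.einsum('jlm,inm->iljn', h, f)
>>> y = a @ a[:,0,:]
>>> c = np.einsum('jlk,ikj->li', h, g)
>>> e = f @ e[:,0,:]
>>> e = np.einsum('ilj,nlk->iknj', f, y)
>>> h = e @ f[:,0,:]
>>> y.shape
(7, 3, 7)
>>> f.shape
(3, 3, 3)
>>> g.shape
(31, 3, 5)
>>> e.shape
(3, 7, 7, 3)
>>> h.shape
(3, 7, 7, 3)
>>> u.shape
(3, 7, 5, 3)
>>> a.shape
(7, 3, 7)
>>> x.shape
(3,)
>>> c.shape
(7, 31)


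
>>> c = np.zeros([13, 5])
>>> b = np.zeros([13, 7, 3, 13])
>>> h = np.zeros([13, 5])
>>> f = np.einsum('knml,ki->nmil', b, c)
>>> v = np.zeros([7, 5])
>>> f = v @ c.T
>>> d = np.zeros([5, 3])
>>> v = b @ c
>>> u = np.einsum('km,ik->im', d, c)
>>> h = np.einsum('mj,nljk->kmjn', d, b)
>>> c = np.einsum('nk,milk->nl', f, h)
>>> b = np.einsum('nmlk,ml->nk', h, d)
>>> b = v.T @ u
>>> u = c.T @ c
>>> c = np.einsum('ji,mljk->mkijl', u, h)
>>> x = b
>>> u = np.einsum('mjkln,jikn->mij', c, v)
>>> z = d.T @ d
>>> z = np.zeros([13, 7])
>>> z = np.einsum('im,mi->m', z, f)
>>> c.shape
(13, 13, 3, 3, 5)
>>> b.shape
(5, 3, 7, 3)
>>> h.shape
(13, 5, 3, 13)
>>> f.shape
(7, 13)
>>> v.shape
(13, 7, 3, 5)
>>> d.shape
(5, 3)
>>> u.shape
(13, 7, 13)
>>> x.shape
(5, 3, 7, 3)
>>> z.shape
(7,)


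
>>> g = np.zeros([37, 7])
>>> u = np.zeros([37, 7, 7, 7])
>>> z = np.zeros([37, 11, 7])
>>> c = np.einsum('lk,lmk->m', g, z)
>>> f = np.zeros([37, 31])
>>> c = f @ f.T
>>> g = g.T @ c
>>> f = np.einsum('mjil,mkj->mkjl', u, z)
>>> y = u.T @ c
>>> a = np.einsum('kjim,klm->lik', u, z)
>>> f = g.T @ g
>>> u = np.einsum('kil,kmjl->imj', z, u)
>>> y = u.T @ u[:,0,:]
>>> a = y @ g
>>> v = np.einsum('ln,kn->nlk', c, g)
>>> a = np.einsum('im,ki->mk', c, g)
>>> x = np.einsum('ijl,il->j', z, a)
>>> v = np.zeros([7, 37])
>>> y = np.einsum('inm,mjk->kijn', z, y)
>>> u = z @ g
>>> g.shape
(7, 37)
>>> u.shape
(37, 11, 37)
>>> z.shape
(37, 11, 7)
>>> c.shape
(37, 37)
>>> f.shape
(37, 37)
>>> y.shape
(7, 37, 7, 11)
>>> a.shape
(37, 7)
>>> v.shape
(7, 37)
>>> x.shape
(11,)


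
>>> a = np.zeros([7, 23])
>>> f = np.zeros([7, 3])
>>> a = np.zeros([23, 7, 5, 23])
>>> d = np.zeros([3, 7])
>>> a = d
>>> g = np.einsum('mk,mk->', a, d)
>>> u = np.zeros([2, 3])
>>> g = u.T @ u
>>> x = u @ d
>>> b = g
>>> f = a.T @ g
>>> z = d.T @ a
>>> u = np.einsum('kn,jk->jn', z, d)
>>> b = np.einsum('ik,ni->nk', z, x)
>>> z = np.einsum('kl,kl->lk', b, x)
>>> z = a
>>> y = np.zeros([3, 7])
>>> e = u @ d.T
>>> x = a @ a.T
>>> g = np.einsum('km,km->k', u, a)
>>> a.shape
(3, 7)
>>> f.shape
(7, 3)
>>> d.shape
(3, 7)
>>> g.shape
(3,)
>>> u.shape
(3, 7)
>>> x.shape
(3, 3)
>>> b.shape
(2, 7)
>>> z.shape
(3, 7)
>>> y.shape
(3, 7)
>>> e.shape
(3, 3)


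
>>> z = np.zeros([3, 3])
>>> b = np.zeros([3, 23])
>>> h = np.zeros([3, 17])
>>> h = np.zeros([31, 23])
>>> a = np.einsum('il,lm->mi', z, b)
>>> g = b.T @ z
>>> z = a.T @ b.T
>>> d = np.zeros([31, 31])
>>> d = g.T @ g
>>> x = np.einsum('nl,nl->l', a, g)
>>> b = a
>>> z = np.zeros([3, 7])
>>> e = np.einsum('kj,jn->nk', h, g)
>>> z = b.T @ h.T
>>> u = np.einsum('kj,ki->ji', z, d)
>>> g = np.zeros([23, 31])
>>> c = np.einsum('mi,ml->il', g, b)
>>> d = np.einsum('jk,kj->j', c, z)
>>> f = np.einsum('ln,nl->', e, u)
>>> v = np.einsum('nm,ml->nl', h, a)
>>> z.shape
(3, 31)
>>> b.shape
(23, 3)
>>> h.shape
(31, 23)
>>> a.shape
(23, 3)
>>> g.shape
(23, 31)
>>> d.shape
(31,)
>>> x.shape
(3,)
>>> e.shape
(3, 31)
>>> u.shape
(31, 3)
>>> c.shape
(31, 3)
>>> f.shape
()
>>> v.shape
(31, 3)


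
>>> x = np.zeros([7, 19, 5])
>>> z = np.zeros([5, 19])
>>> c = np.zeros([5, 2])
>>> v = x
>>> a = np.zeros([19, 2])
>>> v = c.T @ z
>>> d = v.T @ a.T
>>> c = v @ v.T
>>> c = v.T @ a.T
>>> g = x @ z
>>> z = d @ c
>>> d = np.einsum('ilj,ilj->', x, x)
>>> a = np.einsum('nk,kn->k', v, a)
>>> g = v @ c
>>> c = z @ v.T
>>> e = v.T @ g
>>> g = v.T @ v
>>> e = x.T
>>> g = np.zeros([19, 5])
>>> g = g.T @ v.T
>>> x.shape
(7, 19, 5)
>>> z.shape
(19, 19)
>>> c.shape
(19, 2)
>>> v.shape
(2, 19)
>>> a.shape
(19,)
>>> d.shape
()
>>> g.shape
(5, 2)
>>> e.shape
(5, 19, 7)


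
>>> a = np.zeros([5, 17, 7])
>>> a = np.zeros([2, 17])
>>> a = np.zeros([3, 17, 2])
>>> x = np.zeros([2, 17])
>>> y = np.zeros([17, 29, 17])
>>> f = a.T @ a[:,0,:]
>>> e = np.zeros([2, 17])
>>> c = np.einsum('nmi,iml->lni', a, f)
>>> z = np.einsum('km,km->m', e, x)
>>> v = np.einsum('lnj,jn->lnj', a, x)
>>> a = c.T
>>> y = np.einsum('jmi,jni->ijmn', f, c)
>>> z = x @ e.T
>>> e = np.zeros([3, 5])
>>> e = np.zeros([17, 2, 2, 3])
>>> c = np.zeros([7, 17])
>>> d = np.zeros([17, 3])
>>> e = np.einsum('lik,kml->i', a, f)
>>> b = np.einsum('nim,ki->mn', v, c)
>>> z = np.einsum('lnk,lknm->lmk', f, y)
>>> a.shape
(2, 3, 2)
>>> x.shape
(2, 17)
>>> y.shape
(2, 2, 17, 3)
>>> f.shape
(2, 17, 2)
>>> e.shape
(3,)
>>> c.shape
(7, 17)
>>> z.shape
(2, 3, 2)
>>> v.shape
(3, 17, 2)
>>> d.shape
(17, 3)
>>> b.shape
(2, 3)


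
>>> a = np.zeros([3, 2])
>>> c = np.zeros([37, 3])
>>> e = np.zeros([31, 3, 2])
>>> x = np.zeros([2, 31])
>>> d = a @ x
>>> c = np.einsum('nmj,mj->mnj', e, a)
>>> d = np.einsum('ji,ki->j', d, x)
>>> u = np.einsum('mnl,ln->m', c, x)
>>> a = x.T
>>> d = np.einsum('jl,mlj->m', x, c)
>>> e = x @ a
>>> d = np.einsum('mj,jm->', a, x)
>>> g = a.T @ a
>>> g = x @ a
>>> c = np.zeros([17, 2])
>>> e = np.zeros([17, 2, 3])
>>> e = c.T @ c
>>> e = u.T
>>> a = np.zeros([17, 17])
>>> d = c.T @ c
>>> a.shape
(17, 17)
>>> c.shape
(17, 2)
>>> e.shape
(3,)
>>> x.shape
(2, 31)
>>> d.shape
(2, 2)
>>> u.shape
(3,)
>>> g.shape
(2, 2)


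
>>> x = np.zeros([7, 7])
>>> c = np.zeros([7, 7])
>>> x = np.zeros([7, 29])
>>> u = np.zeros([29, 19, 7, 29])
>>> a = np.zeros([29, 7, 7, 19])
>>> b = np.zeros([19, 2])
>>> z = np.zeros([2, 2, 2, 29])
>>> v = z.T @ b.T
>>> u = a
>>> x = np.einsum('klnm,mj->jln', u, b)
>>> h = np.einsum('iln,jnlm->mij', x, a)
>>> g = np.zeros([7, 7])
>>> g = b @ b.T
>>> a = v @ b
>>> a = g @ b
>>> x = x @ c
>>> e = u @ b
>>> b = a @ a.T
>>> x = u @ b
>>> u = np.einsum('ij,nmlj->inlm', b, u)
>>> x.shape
(29, 7, 7, 19)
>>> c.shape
(7, 7)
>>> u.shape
(19, 29, 7, 7)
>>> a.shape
(19, 2)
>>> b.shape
(19, 19)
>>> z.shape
(2, 2, 2, 29)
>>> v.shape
(29, 2, 2, 19)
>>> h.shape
(19, 2, 29)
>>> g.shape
(19, 19)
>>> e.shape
(29, 7, 7, 2)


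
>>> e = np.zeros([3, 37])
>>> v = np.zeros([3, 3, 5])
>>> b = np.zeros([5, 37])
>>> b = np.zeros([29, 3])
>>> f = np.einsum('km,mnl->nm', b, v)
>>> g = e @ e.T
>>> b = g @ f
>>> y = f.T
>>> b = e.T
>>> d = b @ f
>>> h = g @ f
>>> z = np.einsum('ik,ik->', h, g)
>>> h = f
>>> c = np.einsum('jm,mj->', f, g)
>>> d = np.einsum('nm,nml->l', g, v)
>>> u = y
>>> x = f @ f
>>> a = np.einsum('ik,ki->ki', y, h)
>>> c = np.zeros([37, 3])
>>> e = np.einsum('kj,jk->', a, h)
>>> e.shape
()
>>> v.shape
(3, 3, 5)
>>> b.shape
(37, 3)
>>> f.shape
(3, 3)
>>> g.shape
(3, 3)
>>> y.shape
(3, 3)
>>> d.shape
(5,)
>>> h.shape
(3, 3)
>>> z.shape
()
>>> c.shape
(37, 3)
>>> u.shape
(3, 3)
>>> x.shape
(3, 3)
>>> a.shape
(3, 3)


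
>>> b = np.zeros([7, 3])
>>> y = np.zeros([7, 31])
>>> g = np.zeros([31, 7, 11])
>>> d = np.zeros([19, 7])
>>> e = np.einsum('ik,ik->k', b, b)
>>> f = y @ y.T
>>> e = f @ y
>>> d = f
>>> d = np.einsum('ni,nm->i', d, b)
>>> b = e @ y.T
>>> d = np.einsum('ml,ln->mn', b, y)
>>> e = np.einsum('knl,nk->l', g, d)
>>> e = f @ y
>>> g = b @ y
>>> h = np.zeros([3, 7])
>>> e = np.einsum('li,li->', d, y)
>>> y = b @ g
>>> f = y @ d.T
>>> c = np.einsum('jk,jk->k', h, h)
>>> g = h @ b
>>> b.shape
(7, 7)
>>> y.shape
(7, 31)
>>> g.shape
(3, 7)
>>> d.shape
(7, 31)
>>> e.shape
()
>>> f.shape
(7, 7)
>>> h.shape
(3, 7)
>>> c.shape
(7,)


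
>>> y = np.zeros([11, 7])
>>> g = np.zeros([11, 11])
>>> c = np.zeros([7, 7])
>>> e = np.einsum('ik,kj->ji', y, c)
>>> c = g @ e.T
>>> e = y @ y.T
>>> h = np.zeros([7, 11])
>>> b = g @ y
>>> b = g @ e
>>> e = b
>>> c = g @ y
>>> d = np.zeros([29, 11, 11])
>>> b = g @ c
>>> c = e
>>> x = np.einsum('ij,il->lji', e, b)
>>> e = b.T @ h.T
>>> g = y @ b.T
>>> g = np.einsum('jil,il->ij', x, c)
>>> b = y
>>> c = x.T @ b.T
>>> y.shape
(11, 7)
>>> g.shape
(11, 7)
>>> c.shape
(11, 11, 11)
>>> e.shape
(7, 7)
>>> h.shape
(7, 11)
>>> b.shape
(11, 7)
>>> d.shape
(29, 11, 11)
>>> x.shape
(7, 11, 11)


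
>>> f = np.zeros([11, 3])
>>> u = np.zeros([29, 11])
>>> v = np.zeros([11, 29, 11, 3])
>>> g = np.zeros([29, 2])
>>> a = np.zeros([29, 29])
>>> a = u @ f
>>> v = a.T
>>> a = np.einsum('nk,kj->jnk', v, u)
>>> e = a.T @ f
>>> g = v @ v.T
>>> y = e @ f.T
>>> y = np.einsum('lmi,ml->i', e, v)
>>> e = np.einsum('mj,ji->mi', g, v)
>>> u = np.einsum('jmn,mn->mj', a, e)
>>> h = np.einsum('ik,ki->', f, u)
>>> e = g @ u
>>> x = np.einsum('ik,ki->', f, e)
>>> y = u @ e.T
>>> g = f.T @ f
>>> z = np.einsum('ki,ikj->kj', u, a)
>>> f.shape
(11, 3)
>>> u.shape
(3, 11)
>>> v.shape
(3, 29)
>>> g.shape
(3, 3)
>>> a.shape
(11, 3, 29)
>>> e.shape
(3, 11)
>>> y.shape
(3, 3)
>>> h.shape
()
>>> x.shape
()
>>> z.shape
(3, 29)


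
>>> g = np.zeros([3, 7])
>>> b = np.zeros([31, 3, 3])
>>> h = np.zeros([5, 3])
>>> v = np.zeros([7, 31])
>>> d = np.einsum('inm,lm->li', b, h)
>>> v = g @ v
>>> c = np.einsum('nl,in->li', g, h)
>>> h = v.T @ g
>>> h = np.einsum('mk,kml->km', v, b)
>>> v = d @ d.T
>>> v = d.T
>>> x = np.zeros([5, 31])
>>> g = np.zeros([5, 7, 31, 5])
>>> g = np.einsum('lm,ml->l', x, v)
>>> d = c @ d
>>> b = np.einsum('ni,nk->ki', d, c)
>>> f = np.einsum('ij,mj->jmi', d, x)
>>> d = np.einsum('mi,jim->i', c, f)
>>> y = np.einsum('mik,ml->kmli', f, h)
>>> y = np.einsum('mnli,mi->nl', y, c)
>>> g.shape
(5,)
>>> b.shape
(5, 31)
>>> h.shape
(31, 3)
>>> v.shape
(31, 5)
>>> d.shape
(5,)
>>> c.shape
(7, 5)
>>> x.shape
(5, 31)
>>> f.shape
(31, 5, 7)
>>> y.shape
(31, 3)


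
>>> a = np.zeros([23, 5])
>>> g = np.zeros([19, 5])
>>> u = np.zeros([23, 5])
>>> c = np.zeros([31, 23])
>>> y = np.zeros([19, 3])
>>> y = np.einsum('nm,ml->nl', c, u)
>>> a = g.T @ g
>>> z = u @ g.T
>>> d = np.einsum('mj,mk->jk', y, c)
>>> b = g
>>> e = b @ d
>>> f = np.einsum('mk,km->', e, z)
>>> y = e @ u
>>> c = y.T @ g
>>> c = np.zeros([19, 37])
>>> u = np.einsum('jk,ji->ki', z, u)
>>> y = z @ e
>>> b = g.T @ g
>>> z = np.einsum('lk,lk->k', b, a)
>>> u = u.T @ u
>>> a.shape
(5, 5)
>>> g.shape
(19, 5)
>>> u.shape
(5, 5)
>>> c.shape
(19, 37)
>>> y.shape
(23, 23)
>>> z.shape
(5,)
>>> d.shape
(5, 23)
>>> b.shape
(5, 5)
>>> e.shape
(19, 23)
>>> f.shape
()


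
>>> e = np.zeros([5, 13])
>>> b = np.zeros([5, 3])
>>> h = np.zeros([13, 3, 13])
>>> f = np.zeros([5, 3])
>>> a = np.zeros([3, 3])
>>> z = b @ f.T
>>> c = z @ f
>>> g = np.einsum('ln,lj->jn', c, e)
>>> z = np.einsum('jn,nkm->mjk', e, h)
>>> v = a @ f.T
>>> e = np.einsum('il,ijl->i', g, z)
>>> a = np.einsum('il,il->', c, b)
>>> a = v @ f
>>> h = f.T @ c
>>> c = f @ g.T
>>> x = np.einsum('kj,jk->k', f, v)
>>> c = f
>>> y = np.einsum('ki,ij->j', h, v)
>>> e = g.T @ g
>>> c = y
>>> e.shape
(3, 3)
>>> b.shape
(5, 3)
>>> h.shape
(3, 3)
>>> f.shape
(5, 3)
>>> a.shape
(3, 3)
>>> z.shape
(13, 5, 3)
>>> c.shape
(5,)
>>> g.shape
(13, 3)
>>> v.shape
(3, 5)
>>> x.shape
(5,)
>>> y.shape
(5,)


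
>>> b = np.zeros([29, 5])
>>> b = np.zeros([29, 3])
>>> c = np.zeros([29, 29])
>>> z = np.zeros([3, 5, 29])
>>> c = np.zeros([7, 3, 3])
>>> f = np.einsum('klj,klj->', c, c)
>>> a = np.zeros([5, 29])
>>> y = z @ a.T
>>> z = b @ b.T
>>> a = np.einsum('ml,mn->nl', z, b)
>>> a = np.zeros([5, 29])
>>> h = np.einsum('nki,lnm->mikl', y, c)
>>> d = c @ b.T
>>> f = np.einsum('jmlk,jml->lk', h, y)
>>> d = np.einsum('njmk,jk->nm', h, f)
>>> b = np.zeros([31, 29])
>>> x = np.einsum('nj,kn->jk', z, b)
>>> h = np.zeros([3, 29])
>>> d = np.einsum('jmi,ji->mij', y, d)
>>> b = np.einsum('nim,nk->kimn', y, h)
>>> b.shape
(29, 5, 5, 3)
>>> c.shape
(7, 3, 3)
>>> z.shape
(29, 29)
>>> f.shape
(5, 7)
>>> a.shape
(5, 29)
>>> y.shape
(3, 5, 5)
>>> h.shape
(3, 29)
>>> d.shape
(5, 5, 3)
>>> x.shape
(29, 31)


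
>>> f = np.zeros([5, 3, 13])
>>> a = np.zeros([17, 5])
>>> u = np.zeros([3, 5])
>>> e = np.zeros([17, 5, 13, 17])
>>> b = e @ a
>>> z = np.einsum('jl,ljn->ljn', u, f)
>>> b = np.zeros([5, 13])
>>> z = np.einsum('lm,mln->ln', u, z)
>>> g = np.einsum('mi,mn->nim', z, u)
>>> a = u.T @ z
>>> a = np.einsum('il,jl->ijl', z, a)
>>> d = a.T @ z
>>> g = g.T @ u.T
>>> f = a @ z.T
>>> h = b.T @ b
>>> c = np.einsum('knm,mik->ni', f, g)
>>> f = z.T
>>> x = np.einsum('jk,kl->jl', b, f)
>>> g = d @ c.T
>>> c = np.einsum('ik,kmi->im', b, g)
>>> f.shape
(13, 3)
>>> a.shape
(3, 5, 13)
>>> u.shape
(3, 5)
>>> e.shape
(17, 5, 13, 17)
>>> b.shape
(5, 13)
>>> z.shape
(3, 13)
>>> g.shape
(13, 5, 5)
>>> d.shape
(13, 5, 13)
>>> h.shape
(13, 13)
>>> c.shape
(5, 5)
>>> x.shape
(5, 3)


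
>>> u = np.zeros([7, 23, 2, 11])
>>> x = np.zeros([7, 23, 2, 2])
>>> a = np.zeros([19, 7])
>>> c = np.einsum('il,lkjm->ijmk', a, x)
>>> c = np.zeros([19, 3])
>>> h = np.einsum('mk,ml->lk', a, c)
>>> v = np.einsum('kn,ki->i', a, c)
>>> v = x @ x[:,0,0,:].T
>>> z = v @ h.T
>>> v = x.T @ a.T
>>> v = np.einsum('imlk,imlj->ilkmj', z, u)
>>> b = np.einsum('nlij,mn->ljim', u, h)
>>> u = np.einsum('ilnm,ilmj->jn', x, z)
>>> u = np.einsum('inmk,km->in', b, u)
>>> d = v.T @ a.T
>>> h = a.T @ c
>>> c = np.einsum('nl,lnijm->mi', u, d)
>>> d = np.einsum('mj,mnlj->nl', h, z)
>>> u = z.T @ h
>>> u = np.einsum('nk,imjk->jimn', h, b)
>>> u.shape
(2, 23, 11, 7)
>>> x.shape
(7, 23, 2, 2)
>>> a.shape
(19, 7)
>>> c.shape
(19, 3)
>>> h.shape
(7, 3)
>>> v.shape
(7, 2, 3, 23, 11)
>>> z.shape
(7, 23, 2, 3)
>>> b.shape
(23, 11, 2, 3)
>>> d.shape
(23, 2)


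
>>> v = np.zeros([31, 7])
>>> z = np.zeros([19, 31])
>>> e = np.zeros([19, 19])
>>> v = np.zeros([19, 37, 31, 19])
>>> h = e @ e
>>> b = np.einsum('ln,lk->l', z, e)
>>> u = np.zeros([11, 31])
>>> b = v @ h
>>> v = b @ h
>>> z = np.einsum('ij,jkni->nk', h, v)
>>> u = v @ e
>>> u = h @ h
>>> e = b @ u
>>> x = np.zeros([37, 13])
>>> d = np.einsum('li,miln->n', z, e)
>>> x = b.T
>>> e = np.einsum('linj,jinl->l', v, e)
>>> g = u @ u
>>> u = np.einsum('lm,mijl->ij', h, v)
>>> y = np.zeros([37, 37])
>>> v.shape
(19, 37, 31, 19)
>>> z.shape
(31, 37)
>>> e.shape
(19,)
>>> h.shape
(19, 19)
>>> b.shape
(19, 37, 31, 19)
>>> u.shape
(37, 31)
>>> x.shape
(19, 31, 37, 19)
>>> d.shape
(19,)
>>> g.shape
(19, 19)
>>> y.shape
(37, 37)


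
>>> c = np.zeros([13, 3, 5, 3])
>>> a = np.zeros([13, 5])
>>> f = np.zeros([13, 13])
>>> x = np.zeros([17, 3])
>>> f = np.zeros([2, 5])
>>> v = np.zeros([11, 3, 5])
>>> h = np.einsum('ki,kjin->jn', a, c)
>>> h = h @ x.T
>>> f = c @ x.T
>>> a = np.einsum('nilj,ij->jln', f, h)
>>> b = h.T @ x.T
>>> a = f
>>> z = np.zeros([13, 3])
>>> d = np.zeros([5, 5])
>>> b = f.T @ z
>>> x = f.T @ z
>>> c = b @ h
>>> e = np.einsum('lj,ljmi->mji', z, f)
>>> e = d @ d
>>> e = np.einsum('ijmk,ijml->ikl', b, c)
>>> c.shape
(17, 5, 3, 17)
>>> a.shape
(13, 3, 5, 17)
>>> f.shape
(13, 3, 5, 17)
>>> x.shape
(17, 5, 3, 3)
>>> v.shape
(11, 3, 5)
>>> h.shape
(3, 17)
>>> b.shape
(17, 5, 3, 3)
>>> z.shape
(13, 3)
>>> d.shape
(5, 5)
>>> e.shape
(17, 3, 17)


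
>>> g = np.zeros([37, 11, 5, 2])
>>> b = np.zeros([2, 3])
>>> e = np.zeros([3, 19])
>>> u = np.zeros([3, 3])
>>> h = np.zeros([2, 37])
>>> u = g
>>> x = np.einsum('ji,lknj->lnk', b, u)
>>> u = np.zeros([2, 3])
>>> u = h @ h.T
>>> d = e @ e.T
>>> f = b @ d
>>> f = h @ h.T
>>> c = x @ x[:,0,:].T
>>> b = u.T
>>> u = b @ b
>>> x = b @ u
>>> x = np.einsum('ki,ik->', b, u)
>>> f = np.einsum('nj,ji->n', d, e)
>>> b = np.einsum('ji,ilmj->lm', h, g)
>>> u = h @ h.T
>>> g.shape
(37, 11, 5, 2)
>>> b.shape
(11, 5)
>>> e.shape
(3, 19)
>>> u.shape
(2, 2)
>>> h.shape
(2, 37)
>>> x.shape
()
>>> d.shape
(3, 3)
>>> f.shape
(3,)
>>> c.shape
(37, 5, 37)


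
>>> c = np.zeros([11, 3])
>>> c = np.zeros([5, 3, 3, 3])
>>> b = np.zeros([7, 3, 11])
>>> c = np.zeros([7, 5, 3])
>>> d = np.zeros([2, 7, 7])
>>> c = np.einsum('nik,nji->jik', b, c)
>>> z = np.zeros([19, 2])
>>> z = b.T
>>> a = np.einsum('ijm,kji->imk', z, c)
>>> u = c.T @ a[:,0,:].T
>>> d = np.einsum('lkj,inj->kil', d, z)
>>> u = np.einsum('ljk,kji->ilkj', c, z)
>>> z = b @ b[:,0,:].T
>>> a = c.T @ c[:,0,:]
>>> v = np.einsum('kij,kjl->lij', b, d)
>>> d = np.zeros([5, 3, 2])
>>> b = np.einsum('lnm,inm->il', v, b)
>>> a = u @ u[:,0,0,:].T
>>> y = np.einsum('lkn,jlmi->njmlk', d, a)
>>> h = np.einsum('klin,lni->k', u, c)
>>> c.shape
(5, 3, 11)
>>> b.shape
(7, 2)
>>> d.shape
(5, 3, 2)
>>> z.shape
(7, 3, 7)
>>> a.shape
(7, 5, 11, 7)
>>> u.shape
(7, 5, 11, 3)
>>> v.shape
(2, 3, 11)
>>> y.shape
(2, 7, 11, 5, 3)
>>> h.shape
(7,)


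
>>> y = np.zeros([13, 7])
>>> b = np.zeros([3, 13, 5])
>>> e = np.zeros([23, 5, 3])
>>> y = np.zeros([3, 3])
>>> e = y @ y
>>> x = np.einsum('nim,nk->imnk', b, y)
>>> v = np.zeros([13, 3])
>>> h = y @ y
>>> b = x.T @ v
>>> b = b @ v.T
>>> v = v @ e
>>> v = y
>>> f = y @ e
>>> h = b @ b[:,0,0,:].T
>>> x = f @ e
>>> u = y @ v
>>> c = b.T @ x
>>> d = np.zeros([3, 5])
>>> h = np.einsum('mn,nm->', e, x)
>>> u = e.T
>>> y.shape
(3, 3)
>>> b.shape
(3, 3, 5, 13)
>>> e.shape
(3, 3)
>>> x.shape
(3, 3)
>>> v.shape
(3, 3)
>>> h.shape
()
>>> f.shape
(3, 3)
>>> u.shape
(3, 3)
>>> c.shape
(13, 5, 3, 3)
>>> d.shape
(3, 5)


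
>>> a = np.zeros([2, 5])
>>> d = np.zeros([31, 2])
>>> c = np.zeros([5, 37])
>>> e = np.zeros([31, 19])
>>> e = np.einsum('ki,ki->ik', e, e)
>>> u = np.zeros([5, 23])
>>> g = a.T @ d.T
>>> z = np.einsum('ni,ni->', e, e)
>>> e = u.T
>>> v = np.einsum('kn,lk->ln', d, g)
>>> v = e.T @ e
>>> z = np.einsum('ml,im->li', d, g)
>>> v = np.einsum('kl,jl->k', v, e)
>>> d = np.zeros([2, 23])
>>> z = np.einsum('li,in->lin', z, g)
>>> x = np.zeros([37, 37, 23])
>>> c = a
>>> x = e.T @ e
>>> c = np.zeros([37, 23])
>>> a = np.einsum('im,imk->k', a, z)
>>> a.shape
(31,)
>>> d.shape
(2, 23)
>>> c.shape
(37, 23)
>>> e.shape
(23, 5)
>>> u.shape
(5, 23)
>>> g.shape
(5, 31)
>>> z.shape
(2, 5, 31)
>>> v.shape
(5,)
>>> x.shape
(5, 5)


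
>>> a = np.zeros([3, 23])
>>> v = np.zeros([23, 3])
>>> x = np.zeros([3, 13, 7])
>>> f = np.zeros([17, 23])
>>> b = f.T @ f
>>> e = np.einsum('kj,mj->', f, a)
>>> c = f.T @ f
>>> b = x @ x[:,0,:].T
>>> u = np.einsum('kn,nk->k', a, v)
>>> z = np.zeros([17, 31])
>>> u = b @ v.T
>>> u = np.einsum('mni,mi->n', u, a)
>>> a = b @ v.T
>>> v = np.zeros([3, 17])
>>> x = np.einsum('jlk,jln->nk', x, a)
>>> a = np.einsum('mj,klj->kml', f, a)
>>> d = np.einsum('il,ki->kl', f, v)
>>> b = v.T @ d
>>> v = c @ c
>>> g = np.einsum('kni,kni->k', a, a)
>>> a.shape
(3, 17, 13)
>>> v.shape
(23, 23)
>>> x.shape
(23, 7)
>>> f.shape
(17, 23)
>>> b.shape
(17, 23)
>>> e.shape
()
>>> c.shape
(23, 23)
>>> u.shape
(13,)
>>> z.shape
(17, 31)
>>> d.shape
(3, 23)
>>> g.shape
(3,)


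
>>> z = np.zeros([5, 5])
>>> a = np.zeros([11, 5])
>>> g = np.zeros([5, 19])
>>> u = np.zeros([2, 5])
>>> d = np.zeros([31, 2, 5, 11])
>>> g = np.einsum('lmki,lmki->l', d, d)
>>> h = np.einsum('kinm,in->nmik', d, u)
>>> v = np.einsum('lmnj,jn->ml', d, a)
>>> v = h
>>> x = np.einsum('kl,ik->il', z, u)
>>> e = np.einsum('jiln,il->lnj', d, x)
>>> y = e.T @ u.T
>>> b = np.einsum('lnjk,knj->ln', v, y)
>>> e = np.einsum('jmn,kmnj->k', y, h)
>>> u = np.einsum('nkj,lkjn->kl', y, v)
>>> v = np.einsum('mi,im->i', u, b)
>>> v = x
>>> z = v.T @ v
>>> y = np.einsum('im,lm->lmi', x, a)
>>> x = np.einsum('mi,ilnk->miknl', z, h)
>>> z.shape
(5, 5)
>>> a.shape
(11, 5)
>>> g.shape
(31,)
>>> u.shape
(11, 5)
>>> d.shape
(31, 2, 5, 11)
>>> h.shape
(5, 11, 2, 31)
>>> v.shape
(2, 5)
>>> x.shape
(5, 5, 31, 2, 11)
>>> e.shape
(5,)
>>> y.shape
(11, 5, 2)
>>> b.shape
(5, 11)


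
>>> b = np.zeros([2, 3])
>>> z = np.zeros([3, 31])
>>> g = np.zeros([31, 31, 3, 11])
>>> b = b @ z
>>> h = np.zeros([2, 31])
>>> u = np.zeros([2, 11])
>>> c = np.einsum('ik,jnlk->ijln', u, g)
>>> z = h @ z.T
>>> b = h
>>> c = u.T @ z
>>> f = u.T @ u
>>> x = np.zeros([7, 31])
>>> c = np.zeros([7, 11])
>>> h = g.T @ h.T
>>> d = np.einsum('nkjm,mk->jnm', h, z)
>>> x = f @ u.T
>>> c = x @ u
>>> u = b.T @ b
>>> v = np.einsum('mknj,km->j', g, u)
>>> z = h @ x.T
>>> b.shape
(2, 31)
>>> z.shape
(11, 3, 31, 11)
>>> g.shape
(31, 31, 3, 11)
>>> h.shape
(11, 3, 31, 2)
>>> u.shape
(31, 31)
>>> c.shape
(11, 11)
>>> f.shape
(11, 11)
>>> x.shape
(11, 2)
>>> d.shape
(31, 11, 2)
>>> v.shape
(11,)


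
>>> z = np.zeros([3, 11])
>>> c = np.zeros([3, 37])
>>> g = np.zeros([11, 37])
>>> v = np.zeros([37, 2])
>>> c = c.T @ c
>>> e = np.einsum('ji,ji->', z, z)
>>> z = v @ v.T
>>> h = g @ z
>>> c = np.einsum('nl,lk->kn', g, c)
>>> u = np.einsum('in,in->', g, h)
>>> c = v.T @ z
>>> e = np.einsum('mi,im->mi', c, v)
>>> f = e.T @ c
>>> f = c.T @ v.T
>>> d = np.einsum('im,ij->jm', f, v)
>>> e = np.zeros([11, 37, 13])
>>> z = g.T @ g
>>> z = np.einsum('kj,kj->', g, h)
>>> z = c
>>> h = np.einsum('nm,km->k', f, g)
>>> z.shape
(2, 37)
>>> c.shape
(2, 37)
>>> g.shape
(11, 37)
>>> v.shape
(37, 2)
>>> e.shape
(11, 37, 13)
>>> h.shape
(11,)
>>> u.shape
()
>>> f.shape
(37, 37)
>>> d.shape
(2, 37)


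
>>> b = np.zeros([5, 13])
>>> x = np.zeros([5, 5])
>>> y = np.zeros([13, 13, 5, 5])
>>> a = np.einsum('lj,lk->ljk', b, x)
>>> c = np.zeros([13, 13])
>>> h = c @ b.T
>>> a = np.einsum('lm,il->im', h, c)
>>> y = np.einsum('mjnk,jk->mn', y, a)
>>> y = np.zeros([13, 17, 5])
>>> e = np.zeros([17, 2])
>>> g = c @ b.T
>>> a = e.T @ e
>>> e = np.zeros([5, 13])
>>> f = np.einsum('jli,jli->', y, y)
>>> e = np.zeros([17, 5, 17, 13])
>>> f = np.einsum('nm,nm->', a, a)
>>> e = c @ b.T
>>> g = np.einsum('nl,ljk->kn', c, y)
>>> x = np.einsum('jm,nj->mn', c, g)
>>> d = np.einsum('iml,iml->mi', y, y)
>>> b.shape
(5, 13)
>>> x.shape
(13, 5)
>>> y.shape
(13, 17, 5)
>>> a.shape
(2, 2)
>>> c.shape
(13, 13)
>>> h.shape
(13, 5)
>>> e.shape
(13, 5)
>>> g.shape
(5, 13)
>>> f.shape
()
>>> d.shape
(17, 13)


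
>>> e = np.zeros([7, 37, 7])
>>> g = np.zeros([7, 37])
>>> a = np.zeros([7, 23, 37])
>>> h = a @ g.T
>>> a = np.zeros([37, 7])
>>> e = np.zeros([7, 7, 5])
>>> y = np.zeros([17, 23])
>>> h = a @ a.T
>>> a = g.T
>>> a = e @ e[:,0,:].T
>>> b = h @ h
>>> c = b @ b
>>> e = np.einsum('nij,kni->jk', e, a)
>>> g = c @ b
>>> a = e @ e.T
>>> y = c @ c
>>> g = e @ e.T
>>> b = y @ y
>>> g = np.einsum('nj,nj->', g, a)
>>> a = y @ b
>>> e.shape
(5, 7)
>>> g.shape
()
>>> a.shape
(37, 37)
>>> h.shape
(37, 37)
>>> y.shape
(37, 37)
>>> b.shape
(37, 37)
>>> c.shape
(37, 37)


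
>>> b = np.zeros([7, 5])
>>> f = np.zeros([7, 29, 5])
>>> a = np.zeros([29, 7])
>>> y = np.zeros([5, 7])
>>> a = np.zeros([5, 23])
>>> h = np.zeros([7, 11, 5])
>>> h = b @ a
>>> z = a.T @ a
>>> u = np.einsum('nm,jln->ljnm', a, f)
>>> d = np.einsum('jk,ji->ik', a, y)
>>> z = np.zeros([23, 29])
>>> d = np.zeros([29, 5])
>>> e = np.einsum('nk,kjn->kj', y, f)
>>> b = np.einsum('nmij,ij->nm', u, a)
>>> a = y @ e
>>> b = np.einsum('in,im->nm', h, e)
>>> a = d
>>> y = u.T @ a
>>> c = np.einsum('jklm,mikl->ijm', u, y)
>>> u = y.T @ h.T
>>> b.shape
(23, 29)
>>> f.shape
(7, 29, 5)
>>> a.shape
(29, 5)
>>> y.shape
(23, 5, 7, 5)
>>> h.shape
(7, 23)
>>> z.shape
(23, 29)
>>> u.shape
(5, 7, 5, 7)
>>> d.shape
(29, 5)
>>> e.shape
(7, 29)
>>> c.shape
(5, 29, 23)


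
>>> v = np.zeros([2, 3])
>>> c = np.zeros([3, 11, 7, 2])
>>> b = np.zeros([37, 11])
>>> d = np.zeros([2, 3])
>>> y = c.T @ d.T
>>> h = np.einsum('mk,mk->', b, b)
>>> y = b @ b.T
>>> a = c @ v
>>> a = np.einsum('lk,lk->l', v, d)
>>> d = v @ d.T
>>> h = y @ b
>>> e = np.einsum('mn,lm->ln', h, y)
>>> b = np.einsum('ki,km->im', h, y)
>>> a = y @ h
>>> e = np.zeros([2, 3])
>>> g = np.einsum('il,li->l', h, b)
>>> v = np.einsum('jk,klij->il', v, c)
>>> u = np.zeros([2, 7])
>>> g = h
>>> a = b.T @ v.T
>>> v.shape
(7, 11)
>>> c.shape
(3, 11, 7, 2)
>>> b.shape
(11, 37)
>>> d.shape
(2, 2)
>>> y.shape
(37, 37)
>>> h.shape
(37, 11)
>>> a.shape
(37, 7)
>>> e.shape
(2, 3)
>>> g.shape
(37, 11)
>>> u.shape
(2, 7)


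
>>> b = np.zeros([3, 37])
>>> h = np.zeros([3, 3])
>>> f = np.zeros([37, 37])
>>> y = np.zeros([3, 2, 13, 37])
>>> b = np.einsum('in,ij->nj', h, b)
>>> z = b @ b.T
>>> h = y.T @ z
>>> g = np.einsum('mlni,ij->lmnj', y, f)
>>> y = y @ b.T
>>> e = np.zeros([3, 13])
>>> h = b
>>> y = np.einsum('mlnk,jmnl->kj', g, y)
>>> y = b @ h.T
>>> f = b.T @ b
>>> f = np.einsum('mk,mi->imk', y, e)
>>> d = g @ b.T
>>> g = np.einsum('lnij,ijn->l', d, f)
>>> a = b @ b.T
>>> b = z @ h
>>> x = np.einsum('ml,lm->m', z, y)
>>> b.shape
(3, 37)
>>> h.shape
(3, 37)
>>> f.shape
(13, 3, 3)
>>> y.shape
(3, 3)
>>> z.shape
(3, 3)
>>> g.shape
(2,)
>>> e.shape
(3, 13)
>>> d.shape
(2, 3, 13, 3)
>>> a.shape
(3, 3)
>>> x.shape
(3,)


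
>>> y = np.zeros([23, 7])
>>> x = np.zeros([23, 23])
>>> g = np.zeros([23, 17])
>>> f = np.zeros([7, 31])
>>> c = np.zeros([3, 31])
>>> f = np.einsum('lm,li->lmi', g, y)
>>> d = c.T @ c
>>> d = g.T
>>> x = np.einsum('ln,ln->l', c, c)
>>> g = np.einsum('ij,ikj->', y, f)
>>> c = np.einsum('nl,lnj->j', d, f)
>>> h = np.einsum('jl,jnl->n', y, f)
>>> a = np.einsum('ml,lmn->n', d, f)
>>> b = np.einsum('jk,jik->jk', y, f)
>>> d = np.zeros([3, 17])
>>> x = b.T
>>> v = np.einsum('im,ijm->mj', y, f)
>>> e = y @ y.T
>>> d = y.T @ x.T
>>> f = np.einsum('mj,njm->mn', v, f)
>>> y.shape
(23, 7)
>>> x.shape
(7, 23)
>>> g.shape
()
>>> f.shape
(7, 23)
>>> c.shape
(7,)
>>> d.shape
(7, 7)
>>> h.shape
(17,)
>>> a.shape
(7,)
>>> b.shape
(23, 7)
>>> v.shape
(7, 17)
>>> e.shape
(23, 23)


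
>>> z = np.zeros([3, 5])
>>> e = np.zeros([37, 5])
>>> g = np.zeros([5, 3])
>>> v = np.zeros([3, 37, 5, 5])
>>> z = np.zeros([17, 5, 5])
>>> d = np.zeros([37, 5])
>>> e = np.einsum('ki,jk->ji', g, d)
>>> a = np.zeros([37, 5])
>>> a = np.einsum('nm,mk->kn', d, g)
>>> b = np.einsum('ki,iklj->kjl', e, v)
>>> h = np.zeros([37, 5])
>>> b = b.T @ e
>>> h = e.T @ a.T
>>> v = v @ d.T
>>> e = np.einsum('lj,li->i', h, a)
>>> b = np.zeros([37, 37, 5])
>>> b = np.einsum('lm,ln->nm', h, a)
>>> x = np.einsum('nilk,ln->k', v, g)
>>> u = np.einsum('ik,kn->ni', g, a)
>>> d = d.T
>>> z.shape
(17, 5, 5)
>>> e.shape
(37,)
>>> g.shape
(5, 3)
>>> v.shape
(3, 37, 5, 37)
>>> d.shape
(5, 37)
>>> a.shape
(3, 37)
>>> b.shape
(37, 3)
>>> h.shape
(3, 3)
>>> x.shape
(37,)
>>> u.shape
(37, 5)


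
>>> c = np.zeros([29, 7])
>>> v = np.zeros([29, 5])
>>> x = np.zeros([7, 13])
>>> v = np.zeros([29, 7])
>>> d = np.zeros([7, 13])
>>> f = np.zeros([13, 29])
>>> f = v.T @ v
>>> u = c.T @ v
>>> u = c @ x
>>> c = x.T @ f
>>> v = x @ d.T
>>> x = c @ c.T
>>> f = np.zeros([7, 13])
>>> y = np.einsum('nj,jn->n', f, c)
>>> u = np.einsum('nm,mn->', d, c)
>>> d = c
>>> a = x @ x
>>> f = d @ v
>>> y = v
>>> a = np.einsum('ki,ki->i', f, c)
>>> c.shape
(13, 7)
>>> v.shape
(7, 7)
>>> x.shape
(13, 13)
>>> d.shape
(13, 7)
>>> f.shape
(13, 7)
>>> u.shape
()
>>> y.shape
(7, 7)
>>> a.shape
(7,)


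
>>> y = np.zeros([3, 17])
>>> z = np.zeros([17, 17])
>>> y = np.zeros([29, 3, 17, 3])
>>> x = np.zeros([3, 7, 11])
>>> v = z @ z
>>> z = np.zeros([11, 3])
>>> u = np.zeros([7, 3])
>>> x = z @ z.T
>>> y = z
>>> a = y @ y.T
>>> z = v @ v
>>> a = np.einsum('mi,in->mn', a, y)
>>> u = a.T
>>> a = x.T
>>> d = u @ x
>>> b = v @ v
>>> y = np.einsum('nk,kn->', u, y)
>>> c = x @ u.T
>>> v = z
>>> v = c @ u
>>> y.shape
()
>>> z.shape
(17, 17)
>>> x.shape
(11, 11)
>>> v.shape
(11, 11)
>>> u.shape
(3, 11)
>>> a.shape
(11, 11)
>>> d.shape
(3, 11)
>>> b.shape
(17, 17)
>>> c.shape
(11, 3)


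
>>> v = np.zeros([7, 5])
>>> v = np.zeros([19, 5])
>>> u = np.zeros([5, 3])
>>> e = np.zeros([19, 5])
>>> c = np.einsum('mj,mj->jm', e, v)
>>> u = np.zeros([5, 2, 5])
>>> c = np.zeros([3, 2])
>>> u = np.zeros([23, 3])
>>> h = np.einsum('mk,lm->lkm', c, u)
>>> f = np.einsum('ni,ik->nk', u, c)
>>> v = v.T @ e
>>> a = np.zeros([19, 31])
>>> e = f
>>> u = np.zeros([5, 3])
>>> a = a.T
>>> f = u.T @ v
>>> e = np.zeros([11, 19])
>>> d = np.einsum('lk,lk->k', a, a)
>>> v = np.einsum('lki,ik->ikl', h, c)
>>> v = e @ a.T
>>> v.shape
(11, 31)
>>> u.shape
(5, 3)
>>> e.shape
(11, 19)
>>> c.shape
(3, 2)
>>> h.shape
(23, 2, 3)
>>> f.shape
(3, 5)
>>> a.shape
(31, 19)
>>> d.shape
(19,)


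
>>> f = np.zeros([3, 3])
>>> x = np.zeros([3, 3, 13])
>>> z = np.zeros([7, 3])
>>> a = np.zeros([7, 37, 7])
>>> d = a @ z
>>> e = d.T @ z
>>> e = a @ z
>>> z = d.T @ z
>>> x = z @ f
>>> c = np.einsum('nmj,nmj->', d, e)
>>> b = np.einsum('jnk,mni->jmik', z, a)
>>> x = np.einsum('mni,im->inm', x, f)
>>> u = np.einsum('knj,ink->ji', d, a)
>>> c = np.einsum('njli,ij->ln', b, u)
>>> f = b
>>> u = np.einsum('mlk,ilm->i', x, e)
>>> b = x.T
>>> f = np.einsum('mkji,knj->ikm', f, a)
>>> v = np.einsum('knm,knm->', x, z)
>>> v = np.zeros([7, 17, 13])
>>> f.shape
(3, 7, 3)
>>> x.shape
(3, 37, 3)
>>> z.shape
(3, 37, 3)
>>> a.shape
(7, 37, 7)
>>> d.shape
(7, 37, 3)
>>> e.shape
(7, 37, 3)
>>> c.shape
(7, 3)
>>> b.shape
(3, 37, 3)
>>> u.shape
(7,)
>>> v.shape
(7, 17, 13)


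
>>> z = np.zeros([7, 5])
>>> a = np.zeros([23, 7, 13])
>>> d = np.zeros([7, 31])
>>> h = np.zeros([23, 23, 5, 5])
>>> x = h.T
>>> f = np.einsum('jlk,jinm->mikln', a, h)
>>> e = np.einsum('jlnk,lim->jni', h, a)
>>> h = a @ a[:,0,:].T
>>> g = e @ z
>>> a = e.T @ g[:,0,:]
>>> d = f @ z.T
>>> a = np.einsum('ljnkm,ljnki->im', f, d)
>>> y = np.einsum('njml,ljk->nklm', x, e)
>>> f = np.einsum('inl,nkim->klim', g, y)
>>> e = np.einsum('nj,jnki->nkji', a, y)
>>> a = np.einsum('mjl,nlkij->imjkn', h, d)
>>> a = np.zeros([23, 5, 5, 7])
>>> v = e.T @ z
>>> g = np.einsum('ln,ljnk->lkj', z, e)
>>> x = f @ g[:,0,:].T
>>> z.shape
(7, 5)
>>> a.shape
(23, 5, 5, 7)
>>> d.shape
(5, 23, 13, 7, 7)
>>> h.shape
(23, 7, 23)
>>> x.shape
(7, 5, 23, 7)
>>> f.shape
(7, 5, 23, 23)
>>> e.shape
(7, 23, 5, 23)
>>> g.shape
(7, 23, 23)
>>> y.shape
(5, 7, 23, 23)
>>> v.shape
(23, 5, 23, 5)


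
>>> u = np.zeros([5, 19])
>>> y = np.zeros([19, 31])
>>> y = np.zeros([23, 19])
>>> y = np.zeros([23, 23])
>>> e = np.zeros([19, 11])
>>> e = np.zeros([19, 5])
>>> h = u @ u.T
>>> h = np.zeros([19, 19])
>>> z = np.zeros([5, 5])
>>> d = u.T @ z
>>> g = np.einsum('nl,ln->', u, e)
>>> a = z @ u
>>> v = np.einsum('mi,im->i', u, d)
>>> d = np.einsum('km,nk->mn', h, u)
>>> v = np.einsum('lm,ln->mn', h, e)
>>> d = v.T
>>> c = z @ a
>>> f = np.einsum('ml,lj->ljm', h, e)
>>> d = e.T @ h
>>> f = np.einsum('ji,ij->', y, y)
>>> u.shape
(5, 19)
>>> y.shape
(23, 23)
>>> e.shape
(19, 5)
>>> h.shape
(19, 19)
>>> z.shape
(5, 5)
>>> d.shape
(5, 19)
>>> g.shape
()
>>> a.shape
(5, 19)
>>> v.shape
(19, 5)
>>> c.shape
(5, 19)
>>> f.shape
()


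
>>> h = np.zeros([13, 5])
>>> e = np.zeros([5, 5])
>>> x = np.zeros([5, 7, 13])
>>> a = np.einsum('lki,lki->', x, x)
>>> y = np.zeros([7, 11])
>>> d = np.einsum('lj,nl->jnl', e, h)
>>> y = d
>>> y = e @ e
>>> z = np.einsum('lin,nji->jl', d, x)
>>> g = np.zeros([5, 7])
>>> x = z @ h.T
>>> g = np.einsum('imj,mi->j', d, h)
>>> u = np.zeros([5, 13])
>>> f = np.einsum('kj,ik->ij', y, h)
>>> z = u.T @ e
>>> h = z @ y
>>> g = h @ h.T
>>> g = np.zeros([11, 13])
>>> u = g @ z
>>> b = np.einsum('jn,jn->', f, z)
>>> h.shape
(13, 5)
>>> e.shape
(5, 5)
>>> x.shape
(7, 13)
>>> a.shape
()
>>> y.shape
(5, 5)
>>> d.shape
(5, 13, 5)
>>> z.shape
(13, 5)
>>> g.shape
(11, 13)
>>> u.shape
(11, 5)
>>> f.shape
(13, 5)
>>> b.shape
()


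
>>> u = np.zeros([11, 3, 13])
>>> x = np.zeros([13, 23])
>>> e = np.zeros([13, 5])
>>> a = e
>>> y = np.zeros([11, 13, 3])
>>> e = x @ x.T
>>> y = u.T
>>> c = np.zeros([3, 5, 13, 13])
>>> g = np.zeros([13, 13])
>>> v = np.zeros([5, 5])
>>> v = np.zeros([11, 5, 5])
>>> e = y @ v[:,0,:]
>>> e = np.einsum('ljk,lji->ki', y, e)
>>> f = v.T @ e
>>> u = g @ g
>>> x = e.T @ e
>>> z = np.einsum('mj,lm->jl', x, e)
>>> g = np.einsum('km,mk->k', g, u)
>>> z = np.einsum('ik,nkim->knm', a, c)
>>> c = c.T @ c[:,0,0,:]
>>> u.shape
(13, 13)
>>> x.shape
(5, 5)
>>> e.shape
(11, 5)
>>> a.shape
(13, 5)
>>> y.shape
(13, 3, 11)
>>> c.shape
(13, 13, 5, 13)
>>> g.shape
(13,)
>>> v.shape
(11, 5, 5)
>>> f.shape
(5, 5, 5)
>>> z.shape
(5, 3, 13)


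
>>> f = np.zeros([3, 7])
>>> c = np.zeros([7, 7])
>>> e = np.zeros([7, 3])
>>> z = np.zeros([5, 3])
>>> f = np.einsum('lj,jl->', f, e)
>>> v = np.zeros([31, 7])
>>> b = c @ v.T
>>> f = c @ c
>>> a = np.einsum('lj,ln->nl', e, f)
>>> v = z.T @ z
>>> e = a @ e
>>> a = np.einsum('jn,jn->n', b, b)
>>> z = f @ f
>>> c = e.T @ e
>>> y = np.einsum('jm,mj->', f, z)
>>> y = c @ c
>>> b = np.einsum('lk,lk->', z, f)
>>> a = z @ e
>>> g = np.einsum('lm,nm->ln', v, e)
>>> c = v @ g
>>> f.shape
(7, 7)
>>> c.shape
(3, 7)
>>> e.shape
(7, 3)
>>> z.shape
(7, 7)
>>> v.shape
(3, 3)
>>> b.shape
()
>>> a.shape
(7, 3)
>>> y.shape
(3, 3)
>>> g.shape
(3, 7)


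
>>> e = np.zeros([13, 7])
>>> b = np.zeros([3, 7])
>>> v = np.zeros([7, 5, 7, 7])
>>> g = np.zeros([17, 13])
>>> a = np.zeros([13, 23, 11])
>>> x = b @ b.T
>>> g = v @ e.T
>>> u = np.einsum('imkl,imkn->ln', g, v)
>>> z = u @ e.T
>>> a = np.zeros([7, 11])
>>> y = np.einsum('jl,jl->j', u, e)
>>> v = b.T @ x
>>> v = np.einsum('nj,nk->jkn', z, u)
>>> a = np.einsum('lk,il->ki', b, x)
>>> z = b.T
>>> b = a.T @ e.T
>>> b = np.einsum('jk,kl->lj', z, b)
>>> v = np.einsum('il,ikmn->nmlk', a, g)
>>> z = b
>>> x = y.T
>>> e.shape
(13, 7)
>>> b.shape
(13, 7)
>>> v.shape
(13, 7, 3, 5)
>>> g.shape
(7, 5, 7, 13)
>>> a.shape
(7, 3)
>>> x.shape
(13,)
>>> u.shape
(13, 7)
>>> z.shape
(13, 7)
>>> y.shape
(13,)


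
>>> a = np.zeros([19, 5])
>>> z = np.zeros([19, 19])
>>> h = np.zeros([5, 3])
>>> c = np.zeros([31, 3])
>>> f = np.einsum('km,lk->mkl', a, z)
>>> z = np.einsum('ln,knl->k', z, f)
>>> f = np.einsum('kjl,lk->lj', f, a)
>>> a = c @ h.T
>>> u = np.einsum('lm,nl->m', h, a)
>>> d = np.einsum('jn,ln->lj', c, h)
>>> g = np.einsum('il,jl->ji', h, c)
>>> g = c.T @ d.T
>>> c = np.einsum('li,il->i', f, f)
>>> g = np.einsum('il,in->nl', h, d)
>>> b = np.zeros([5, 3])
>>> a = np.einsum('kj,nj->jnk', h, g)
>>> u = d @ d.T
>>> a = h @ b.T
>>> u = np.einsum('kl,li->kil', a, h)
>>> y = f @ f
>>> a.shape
(5, 5)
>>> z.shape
(5,)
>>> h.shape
(5, 3)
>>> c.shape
(19,)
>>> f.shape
(19, 19)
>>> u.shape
(5, 3, 5)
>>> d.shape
(5, 31)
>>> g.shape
(31, 3)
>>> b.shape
(5, 3)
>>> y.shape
(19, 19)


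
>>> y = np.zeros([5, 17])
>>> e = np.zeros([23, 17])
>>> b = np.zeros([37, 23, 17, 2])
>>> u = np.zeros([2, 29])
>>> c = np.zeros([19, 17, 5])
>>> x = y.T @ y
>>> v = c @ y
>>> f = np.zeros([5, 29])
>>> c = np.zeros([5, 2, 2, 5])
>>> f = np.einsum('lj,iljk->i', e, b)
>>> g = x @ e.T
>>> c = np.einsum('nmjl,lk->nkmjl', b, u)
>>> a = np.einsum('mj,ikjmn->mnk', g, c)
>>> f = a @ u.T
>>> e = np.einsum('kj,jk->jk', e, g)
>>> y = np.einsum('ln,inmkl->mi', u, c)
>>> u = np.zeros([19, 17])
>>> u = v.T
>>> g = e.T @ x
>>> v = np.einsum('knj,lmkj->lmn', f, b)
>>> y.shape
(23, 37)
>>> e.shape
(17, 23)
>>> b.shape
(37, 23, 17, 2)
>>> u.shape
(17, 17, 19)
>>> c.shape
(37, 29, 23, 17, 2)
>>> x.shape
(17, 17)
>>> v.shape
(37, 23, 2)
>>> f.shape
(17, 2, 2)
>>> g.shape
(23, 17)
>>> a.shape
(17, 2, 29)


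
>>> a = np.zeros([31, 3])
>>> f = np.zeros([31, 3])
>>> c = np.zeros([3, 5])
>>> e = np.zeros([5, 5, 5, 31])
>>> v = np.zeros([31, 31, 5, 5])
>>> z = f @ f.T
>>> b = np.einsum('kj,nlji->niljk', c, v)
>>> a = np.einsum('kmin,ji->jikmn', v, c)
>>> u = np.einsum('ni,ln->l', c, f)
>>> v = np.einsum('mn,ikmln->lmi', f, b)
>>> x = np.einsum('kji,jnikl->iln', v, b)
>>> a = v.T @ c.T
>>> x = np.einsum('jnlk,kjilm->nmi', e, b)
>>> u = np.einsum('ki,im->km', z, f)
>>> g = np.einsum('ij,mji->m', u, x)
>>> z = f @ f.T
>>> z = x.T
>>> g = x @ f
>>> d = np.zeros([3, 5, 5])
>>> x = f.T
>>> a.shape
(31, 31, 3)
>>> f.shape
(31, 3)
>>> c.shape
(3, 5)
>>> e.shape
(5, 5, 5, 31)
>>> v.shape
(5, 31, 31)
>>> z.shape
(31, 3, 5)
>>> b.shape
(31, 5, 31, 5, 3)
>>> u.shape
(31, 3)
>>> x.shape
(3, 31)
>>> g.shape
(5, 3, 3)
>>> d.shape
(3, 5, 5)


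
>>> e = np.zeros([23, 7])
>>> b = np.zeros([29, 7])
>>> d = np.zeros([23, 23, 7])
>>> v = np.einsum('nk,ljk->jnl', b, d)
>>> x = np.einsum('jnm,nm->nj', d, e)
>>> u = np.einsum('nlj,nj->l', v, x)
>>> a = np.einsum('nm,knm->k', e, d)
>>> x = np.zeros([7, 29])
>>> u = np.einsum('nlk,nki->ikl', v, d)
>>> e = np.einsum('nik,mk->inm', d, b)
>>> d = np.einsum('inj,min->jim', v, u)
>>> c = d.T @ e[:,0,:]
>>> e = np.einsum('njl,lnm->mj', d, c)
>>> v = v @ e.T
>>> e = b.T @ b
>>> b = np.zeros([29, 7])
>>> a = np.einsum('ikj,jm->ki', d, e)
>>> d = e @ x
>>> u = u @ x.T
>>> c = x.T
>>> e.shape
(7, 7)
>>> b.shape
(29, 7)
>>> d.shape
(7, 29)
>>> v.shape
(23, 29, 29)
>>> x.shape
(7, 29)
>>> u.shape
(7, 23, 7)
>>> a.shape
(23, 23)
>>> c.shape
(29, 7)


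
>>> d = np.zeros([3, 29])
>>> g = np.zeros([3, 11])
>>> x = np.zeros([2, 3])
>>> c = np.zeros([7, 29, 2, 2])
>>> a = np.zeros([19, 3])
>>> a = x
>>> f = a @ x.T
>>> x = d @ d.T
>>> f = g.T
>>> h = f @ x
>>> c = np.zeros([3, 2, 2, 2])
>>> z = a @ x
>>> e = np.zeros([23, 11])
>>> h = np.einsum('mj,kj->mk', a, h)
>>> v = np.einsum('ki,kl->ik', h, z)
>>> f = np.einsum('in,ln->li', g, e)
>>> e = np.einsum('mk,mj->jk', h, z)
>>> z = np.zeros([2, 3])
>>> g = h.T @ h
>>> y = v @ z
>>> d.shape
(3, 29)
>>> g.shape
(11, 11)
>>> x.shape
(3, 3)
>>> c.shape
(3, 2, 2, 2)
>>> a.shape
(2, 3)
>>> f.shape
(23, 3)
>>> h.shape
(2, 11)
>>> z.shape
(2, 3)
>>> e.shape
(3, 11)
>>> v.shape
(11, 2)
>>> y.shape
(11, 3)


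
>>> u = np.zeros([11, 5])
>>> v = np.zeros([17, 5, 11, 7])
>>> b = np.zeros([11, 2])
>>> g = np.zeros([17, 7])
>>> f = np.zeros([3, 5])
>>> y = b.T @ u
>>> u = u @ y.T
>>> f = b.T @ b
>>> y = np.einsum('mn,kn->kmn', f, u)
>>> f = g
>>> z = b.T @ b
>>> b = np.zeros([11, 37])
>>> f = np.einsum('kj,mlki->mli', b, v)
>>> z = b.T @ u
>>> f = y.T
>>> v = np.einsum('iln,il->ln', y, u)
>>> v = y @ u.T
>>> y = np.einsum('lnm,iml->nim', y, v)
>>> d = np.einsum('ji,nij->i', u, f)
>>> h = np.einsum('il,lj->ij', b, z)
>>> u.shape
(11, 2)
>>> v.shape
(11, 2, 11)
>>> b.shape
(11, 37)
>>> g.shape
(17, 7)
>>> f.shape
(2, 2, 11)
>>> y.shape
(2, 11, 2)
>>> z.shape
(37, 2)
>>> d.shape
(2,)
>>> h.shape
(11, 2)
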